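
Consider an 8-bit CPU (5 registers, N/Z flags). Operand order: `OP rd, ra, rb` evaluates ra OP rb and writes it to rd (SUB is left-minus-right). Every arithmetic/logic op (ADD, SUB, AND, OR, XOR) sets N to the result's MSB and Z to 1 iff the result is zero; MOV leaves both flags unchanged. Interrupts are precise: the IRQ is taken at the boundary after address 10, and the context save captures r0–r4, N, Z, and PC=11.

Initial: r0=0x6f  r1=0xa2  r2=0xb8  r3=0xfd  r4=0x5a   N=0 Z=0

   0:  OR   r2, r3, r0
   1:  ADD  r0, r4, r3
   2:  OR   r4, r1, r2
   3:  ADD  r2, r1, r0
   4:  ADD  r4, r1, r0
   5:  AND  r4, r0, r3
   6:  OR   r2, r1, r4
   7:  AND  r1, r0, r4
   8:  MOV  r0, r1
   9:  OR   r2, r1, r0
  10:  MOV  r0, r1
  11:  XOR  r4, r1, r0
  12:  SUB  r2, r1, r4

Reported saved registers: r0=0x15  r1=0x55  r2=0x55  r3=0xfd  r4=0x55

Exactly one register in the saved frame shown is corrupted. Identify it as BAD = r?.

BAD = r0

after  0: r0=0x6f r1=0xa2 r2=0xff r3=0xfd r4=0x5a  N=1 Z=0
after  1: r0=0x57 r1=0xa2 r2=0xff r3=0xfd r4=0x5a  N=0 Z=0
after  2: r0=0x57 r1=0xa2 r2=0xff r3=0xfd r4=0xff  N=1 Z=0
after  3: r0=0x57 r1=0xa2 r2=0xf9 r3=0xfd r4=0xff  N=1 Z=0
after  4: r0=0x57 r1=0xa2 r2=0xf9 r3=0xfd r4=0xf9  N=1 Z=0
after  5: r0=0x57 r1=0xa2 r2=0xf9 r3=0xfd r4=0x55  N=0 Z=0
after  6: r0=0x57 r1=0xa2 r2=0xf7 r3=0xfd r4=0x55  N=1 Z=0
after  7: r0=0x57 r1=0x55 r2=0xf7 r3=0xfd r4=0x55  N=0 Z=0
after  8: r0=0x55 r1=0x55 r2=0xf7 r3=0xfd r4=0x55  N=0 Z=0
after  9: r0=0x55 r1=0x55 r2=0x55 r3=0xfd r4=0x55  N=0 Z=0
after 10: r0=0x55 r1=0x55 r2=0x55 r3=0xfd r4=0x55  N=0 Z=0
-- IRQ taken; context saved, return-PC = 11 --
mismatch: r0: reported 0x15 vs actual 0x55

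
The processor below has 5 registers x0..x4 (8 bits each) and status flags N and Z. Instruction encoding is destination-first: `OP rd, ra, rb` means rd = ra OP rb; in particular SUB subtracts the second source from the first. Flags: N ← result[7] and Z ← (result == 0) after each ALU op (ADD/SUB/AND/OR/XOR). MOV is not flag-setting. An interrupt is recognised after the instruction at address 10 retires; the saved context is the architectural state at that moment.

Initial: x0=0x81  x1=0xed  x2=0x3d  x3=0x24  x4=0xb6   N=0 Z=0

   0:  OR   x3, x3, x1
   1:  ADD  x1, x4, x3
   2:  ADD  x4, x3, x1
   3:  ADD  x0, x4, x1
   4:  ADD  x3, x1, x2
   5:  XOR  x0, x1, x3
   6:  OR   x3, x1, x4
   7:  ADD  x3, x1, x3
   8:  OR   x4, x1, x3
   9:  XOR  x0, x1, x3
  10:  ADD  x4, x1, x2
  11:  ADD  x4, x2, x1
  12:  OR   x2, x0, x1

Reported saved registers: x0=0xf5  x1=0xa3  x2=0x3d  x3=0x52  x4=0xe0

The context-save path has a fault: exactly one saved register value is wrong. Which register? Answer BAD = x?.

BAD = x3

after  0: x0=0x81 x1=0xed x2=0x3d x3=0xed x4=0xb6  N=1 Z=0
after  1: x0=0x81 x1=0xa3 x2=0x3d x3=0xed x4=0xb6  N=1 Z=0
after  2: x0=0x81 x1=0xa3 x2=0x3d x3=0xed x4=0x90  N=1 Z=0
after  3: x0=0x33 x1=0xa3 x2=0x3d x3=0xed x4=0x90  N=0 Z=0
after  4: x0=0x33 x1=0xa3 x2=0x3d x3=0xe0 x4=0x90  N=1 Z=0
after  5: x0=0x43 x1=0xa3 x2=0x3d x3=0xe0 x4=0x90  N=0 Z=0
after  6: x0=0x43 x1=0xa3 x2=0x3d x3=0xb3 x4=0x90  N=1 Z=0
after  7: x0=0x43 x1=0xa3 x2=0x3d x3=0x56 x4=0x90  N=0 Z=0
after  8: x0=0x43 x1=0xa3 x2=0x3d x3=0x56 x4=0xf7  N=1 Z=0
after  9: x0=0xf5 x1=0xa3 x2=0x3d x3=0x56 x4=0xf7  N=1 Z=0
after 10: x0=0xf5 x1=0xa3 x2=0x3d x3=0x56 x4=0xe0  N=1 Z=0
-- IRQ taken; context saved, return-PC = 11 --
mismatch: x3: reported 0x52 vs actual 0x56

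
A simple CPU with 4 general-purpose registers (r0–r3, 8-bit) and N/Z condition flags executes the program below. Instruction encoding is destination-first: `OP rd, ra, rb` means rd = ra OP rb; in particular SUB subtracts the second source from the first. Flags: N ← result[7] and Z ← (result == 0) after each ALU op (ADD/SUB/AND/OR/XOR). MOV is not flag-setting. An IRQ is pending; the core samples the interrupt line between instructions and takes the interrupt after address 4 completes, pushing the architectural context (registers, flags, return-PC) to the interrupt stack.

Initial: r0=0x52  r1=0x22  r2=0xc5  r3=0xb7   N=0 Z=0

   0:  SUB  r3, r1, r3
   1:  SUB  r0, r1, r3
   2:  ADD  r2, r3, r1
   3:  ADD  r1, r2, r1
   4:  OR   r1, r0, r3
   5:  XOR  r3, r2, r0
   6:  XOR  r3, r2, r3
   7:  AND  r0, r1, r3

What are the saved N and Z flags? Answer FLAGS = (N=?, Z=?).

after  0: r0=0x52 r1=0x22 r2=0xc5 r3=0x6b  N=0 Z=0
after  1: r0=0xb7 r1=0x22 r2=0xc5 r3=0x6b  N=1 Z=0
after  2: r0=0xb7 r1=0x22 r2=0x8d r3=0x6b  N=1 Z=0
after  3: r0=0xb7 r1=0xaf r2=0x8d r3=0x6b  N=1 Z=0
after  4: r0=0xb7 r1=0xff r2=0x8d r3=0x6b  N=1 Z=0
-- IRQ taken; context saved, return-PC = 5 --

FLAGS = (N=1, Z=0)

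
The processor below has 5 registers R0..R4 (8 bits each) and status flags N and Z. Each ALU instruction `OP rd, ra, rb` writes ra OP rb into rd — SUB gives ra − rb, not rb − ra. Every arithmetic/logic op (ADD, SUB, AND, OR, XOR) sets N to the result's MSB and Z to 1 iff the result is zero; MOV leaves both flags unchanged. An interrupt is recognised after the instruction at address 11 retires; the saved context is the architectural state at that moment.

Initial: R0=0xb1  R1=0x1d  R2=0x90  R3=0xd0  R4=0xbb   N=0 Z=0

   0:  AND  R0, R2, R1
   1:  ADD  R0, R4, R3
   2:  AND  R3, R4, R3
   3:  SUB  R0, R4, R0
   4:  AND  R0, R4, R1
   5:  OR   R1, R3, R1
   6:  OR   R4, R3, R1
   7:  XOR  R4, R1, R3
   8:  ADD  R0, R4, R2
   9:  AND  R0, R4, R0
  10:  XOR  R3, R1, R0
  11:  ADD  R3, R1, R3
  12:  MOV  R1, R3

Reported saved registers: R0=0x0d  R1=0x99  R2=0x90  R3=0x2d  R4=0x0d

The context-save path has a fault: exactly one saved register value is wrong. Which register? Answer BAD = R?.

after  0: R0=0x10 R1=0x1d R2=0x90 R3=0xd0 R4=0xbb  N=0 Z=0
after  1: R0=0x8b R1=0x1d R2=0x90 R3=0xd0 R4=0xbb  N=1 Z=0
after  2: R0=0x8b R1=0x1d R2=0x90 R3=0x90 R4=0xbb  N=1 Z=0
after  3: R0=0x30 R1=0x1d R2=0x90 R3=0x90 R4=0xbb  N=0 Z=0
after  4: R0=0x19 R1=0x1d R2=0x90 R3=0x90 R4=0xbb  N=0 Z=0
after  5: R0=0x19 R1=0x9d R2=0x90 R3=0x90 R4=0xbb  N=1 Z=0
after  6: R0=0x19 R1=0x9d R2=0x90 R3=0x90 R4=0x9d  N=1 Z=0
after  7: R0=0x19 R1=0x9d R2=0x90 R3=0x90 R4=0x0d  N=0 Z=0
after  8: R0=0x9d R1=0x9d R2=0x90 R3=0x90 R4=0x0d  N=1 Z=0
after  9: R0=0x0d R1=0x9d R2=0x90 R3=0x90 R4=0x0d  N=0 Z=0
after 10: R0=0x0d R1=0x9d R2=0x90 R3=0x90 R4=0x0d  N=1 Z=0
after 11: R0=0x0d R1=0x9d R2=0x90 R3=0x2d R4=0x0d  N=0 Z=0
-- IRQ taken; context saved, return-PC = 12 --
mismatch: R1: reported 0x99 vs actual 0x9d

BAD = R1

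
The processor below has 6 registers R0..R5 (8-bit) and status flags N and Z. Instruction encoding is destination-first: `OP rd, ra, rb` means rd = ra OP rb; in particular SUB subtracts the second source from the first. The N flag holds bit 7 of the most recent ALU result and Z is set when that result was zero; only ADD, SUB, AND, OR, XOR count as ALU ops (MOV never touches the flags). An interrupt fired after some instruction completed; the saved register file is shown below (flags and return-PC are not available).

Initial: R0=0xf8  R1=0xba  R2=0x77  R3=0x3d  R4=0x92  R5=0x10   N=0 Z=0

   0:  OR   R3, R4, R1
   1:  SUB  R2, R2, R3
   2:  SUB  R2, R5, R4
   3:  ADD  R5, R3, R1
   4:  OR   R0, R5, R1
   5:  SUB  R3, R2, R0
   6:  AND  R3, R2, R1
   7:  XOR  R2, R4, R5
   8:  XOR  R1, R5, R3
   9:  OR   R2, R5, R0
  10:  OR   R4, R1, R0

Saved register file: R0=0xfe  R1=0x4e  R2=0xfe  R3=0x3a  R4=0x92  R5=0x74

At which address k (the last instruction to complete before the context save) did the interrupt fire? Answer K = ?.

after  0: R0=0xf8 R1=0xba R2=0x77 R3=0xba R4=0x92 R5=0x10  N=1 Z=0
after  1: R0=0xf8 R1=0xba R2=0xbd R3=0xba R4=0x92 R5=0x10  N=1 Z=0
after  2: R0=0xf8 R1=0xba R2=0x7e R3=0xba R4=0x92 R5=0x10  N=0 Z=0
after  3: R0=0xf8 R1=0xba R2=0x7e R3=0xba R4=0x92 R5=0x74  N=0 Z=0
after  4: R0=0xfe R1=0xba R2=0x7e R3=0xba R4=0x92 R5=0x74  N=1 Z=0
after  5: R0=0xfe R1=0xba R2=0x7e R3=0x80 R4=0x92 R5=0x74  N=1 Z=0
after  6: R0=0xfe R1=0xba R2=0x7e R3=0x3a R4=0x92 R5=0x74  N=0 Z=0
after  7: R0=0xfe R1=0xba R2=0xe6 R3=0x3a R4=0x92 R5=0x74  N=1 Z=0
after  8: R0=0xfe R1=0x4e R2=0xe6 R3=0x3a R4=0x92 R5=0x74  N=0 Z=0
after  9: R0=0xfe R1=0x4e R2=0xfe R3=0x3a R4=0x92 R5=0x74  N=1 Z=0
-- IRQ taken; context saved, return-PC = 10 --

K = 9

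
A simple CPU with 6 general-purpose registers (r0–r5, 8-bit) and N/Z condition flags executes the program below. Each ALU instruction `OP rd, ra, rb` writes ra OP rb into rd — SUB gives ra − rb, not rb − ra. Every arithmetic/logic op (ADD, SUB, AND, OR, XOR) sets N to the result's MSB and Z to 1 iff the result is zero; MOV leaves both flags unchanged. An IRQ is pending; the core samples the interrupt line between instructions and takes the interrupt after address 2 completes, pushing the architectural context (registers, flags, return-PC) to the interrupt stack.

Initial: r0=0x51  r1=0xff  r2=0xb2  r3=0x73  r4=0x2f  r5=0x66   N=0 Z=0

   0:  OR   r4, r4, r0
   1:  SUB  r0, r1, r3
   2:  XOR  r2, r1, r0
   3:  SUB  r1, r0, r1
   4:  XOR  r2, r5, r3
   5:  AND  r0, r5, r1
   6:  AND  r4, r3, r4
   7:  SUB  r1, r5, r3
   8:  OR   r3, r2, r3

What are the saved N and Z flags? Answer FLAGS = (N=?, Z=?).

after  0: r0=0x51 r1=0xff r2=0xb2 r3=0x73 r4=0x7f r5=0x66  N=0 Z=0
after  1: r0=0x8c r1=0xff r2=0xb2 r3=0x73 r4=0x7f r5=0x66  N=1 Z=0
after  2: r0=0x8c r1=0xff r2=0x73 r3=0x73 r4=0x7f r5=0x66  N=0 Z=0
-- IRQ taken; context saved, return-PC = 3 --

FLAGS = (N=0, Z=0)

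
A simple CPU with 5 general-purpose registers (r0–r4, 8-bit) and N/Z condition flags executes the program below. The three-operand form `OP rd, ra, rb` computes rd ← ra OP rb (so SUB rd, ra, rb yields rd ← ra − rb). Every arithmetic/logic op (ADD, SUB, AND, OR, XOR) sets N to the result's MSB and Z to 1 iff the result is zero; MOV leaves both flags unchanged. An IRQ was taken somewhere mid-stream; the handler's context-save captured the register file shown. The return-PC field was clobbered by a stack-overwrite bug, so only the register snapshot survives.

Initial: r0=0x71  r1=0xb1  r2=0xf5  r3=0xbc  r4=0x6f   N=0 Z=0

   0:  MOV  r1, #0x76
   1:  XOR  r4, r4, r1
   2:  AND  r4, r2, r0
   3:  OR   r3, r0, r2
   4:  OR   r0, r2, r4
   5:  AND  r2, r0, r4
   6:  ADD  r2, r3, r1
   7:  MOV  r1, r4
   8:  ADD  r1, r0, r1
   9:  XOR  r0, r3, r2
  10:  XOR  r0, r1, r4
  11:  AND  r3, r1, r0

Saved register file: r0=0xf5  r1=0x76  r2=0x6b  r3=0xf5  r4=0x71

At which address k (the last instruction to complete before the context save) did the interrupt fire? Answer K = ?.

after  0: r0=0x71 r1=0x76 r2=0xf5 r3=0xbc r4=0x6f  N=0 Z=0
after  1: r0=0x71 r1=0x76 r2=0xf5 r3=0xbc r4=0x19  N=0 Z=0
after  2: r0=0x71 r1=0x76 r2=0xf5 r3=0xbc r4=0x71  N=0 Z=0
after  3: r0=0x71 r1=0x76 r2=0xf5 r3=0xf5 r4=0x71  N=1 Z=0
after  4: r0=0xf5 r1=0x76 r2=0xf5 r3=0xf5 r4=0x71  N=1 Z=0
after  5: r0=0xf5 r1=0x76 r2=0x71 r3=0xf5 r4=0x71  N=0 Z=0
after  6: r0=0xf5 r1=0x76 r2=0x6b r3=0xf5 r4=0x71  N=0 Z=0
-- IRQ taken; context saved, return-PC = 7 --

K = 6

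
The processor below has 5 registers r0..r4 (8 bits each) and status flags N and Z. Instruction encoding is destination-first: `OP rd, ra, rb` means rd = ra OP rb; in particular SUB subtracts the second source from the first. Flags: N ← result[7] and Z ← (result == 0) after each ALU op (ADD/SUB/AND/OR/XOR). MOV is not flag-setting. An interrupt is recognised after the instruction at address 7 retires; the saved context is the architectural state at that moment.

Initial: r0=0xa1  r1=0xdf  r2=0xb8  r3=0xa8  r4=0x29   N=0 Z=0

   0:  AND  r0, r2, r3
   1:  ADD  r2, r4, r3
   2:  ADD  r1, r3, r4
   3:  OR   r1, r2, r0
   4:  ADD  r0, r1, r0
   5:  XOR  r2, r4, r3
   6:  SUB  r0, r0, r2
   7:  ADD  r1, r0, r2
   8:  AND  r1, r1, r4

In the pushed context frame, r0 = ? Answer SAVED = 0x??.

after  0: r0=0xa8 r1=0xdf r2=0xb8 r3=0xa8 r4=0x29  N=1 Z=0
after  1: r0=0xa8 r1=0xdf r2=0xd1 r3=0xa8 r4=0x29  N=1 Z=0
after  2: r0=0xa8 r1=0xd1 r2=0xd1 r3=0xa8 r4=0x29  N=1 Z=0
after  3: r0=0xa8 r1=0xf9 r2=0xd1 r3=0xa8 r4=0x29  N=1 Z=0
after  4: r0=0xa1 r1=0xf9 r2=0xd1 r3=0xa8 r4=0x29  N=1 Z=0
after  5: r0=0xa1 r1=0xf9 r2=0x81 r3=0xa8 r4=0x29  N=1 Z=0
after  6: r0=0x20 r1=0xf9 r2=0x81 r3=0xa8 r4=0x29  N=0 Z=0
after  7: r0=0x20 r1=0xa1 r2=0x81 r3=0xa8 r4=0x29  N=1 Z=0
-- IRQ taken; context saved, return-PC = 8 --

SAVED = 0x20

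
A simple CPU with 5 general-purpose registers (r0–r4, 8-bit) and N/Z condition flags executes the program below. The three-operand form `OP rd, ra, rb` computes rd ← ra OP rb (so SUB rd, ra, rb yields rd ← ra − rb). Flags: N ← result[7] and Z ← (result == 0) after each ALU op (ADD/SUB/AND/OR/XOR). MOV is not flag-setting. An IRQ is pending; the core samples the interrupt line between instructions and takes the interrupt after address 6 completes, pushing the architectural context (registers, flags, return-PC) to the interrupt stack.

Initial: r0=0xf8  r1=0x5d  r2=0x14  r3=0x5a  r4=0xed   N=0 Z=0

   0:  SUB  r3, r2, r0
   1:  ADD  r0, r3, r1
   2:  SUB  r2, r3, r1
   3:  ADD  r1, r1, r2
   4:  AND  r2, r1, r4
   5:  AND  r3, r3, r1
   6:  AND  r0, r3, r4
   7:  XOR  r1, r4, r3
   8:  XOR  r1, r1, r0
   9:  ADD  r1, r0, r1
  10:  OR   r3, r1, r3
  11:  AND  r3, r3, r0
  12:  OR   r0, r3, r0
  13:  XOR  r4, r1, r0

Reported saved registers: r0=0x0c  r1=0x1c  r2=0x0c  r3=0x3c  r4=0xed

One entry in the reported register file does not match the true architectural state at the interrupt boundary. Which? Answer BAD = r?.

after  0: r0=0xf8 r1=0x5d r2=0x14 r3=0x1c r4=0xed  N=0 Z=0
after  1: r0=0x79 r1=0x5d r2=0x14 r3=0x1c r4=0xed  N=0 Z=0
after  2: r0=0x79 r1=0x5d r2=0xbf r3=0x1c r4=0xed  N=1 Z=0
after  3: r0=0x79 r1=0x1c r2=0xbf r3=0x1c r4=0xed  N=0 Z=0
after  4: r0=0x79 r1=0x1c r2=0x0c r3=0x1c r4=0xed  N=0 Z=0
after  5: r0=0x79 r1=0x1c r2=0x0c r3=0x1c r4=0xed  N=0 Z=0
after  6: r0=0x0c r1=0x1c r2=0x0c r3=0x1c r4=0xed  N=0 Z=0
-- IRQ taken; context saved, return-PC = 7 --
mismatch: r3: reported 0x3c vs actual 0x1c

BAD = r3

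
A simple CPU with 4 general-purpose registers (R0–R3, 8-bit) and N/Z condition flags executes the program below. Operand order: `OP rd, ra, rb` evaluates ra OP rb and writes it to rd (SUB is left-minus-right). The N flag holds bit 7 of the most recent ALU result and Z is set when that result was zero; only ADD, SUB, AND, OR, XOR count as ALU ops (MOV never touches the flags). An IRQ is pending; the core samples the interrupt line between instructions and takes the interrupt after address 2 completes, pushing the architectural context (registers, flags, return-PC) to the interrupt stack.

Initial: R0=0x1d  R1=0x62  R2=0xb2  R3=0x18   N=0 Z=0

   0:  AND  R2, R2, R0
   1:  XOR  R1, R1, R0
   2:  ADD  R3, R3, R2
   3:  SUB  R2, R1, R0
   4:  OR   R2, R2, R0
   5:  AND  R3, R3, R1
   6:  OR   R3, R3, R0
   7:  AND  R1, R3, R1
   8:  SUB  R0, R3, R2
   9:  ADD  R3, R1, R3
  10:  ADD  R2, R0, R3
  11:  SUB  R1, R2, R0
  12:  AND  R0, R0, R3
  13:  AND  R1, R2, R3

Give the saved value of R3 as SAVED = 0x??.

after  0: R0=0x1d R1=0x62 R2=0x10 R3=0x18  N=0 Z=0
after  1: R0=0x1d R1=0x7f R2=0x10 R3=0x18  N=0 Z=0
after  2: R0=0x1d R1=0x7f R2=0x10 R3=0x28  N=0 Z=0
-- IRQ taken; context saved, return-PC = 3 --

SAVED = 0x28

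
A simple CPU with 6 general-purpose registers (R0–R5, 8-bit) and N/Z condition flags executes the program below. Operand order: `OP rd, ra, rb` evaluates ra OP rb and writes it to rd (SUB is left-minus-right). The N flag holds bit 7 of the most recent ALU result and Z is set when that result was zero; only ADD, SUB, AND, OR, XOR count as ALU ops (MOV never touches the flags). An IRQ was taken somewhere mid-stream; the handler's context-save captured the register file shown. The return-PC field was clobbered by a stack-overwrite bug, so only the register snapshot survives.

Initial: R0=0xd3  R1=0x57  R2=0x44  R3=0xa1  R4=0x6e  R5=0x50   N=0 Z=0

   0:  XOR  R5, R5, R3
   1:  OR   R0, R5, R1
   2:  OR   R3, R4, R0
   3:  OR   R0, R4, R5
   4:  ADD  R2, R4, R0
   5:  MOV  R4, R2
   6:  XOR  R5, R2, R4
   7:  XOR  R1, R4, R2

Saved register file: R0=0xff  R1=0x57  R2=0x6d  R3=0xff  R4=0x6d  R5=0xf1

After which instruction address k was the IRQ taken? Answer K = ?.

K = 5

after  0: R0=0xd3 R1=0x57 R2=0x44 R3=0xa1 R4=0x6e R5=0xf1  N=1 Z=0
after  1: R0=0xf7 R1=0x57 R2=0x44 R3=0xa1 R4=0x6e R5=0xf1  N=1 Z=0
after  2: R0=0xf7 R1=0x57 R2=0x44 R3=0xff R4=0x6e R5=0xf1  N=1 Z=0
after  3: R0=0xff R1=0x57 R2=0x44 R3=0xff R4=0x6e R5=0xf1  N=1 Z=0
after  4: R0=0xff R1=0x57 R2=0x6d R3=0xff R4=0x6e R5=0xf1  N=0 Z=0
after  5: R0=0xff R1=0x57 R2=0x6d R3=0xff R4=0x6d R5=0xf1  N=0 Z=0
-- IRQ taken; context saved, return-PC = 6 --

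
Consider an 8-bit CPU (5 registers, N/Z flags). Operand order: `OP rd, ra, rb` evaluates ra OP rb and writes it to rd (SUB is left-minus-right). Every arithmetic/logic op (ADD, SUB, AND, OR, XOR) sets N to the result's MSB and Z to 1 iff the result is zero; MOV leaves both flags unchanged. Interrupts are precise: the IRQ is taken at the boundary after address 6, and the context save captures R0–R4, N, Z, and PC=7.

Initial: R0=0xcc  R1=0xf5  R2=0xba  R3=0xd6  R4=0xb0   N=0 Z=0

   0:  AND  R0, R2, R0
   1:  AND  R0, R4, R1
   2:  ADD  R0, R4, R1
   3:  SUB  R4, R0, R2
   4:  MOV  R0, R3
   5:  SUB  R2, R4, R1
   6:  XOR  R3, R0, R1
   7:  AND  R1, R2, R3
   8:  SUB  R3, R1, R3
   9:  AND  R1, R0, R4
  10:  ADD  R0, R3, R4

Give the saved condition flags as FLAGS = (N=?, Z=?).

after  0: R0=0x88 R1=0xf5 R2=0xba R3=0xd6 R4=0xb0  N=1 Z=0
after  1: R0=0xb0 R1=0xf5 R2=0xba R3=0xd6 R4=0xb0  N=1 Z=0
after  2: R0=0xa5 R1=0xf5 R2=0xba R3=0xd6 R4=0xb0  N=1 Z=0
after  3: R0=0xa5 R1=0xf5 R2=0xba R3=0xd6 R4=0xeb  N=1 Z=0
after  4: R0=0xd6 R1=0xf5 R2=0xba R3=0xd6 R4=0xeb  N=1 Z=0
after  5: R0=0xd6 R1=0xf5 R2=0xf6 R3=0xd6 R4=0xeb  N=1 Z=0
after  6: R0=0xd6 R1=0xf5 R2=0xf6 R3=0x23 R4=0xeb  N=0 Z=0
-- IRQ taken; context saved, return-PC = 7 --

FLAGS = (N=0, Z=0)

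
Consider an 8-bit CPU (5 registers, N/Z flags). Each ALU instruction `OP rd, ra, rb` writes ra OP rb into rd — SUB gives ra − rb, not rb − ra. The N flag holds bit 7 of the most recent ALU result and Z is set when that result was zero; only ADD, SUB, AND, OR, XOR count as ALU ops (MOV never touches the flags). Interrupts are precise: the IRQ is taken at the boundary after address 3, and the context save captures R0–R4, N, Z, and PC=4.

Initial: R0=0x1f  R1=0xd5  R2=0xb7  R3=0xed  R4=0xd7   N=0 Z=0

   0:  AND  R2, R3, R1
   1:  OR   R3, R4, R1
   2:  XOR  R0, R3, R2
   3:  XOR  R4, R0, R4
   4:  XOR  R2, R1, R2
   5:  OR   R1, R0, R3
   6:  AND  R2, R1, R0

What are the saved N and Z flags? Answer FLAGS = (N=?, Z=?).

FLAGS = (N=1, Z=0)

after  0: R0=0x1f R1=0xd5 R2=0xc5 R3=0xed R4=0xd7  N=1 Z=0
after  1: R0=0x1f R1=0xd5 R2=0xc5 R3=0xd7 R4=0xd7  N=1 Z=0
after  2: R0=0x12 R1=0xd5 R2=0xc5 R3=0xd7 R4=0xd7  N=0 Z=0
after  3: R0=0x12 R1=0xd5 R2=0xc5 R3=0xd7 R4=0xc5  N=1 Z=0
-- IRQ taken; context saved, return-PC = 4 --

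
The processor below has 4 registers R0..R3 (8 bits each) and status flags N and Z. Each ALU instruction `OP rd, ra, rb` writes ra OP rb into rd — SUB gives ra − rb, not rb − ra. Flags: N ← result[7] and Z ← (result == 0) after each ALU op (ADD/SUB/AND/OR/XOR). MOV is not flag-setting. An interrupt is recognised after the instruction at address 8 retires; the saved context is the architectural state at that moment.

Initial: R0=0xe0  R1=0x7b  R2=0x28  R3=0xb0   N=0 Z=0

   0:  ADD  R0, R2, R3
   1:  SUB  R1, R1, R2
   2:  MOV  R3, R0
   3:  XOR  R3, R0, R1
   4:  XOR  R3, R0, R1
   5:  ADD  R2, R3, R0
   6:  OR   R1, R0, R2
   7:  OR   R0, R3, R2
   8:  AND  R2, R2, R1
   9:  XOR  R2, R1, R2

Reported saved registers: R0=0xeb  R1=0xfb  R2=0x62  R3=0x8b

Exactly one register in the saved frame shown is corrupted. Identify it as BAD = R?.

BAD = R2

after  0: R0=0xd8 R1=0x7b R2=0x28 R3=0xb0  N=1 Z=0
after  1: R0=0xd8 R1=0x53 R2=0x28 R3=0xb0  N=0 Z=0
after  2: R0=0xd8 R1=0x53 R2=0x28 R3=0xd8  N=0 Z=0
after  3: R0=0xd8 R1=0x53 R2=0x28 R3=0x8b  N=1 Z=0
after  4: R0=0xd8 R1=0x53 R2=0x28 R3=0x8b  N=1 Z=0
after  5: R0=0xd8 R1=0x53 R2=0x63 R3=0x8b  N=0 Z=0
after  6: R0=0xd8 R1=0xfb R2=0x63 R3=0x8b  N=1 Z=0
after  7: R0=0xeb R1=0xfb R2=0x63 R3=0x8b  N=1 Z=0
after  8: R0=0xeb R1=0xfb R2=0x63 R3=0x8b  N=0 Z=0
-- IRQ taken; context saved, return-PC = 9 --
mismatch: R2: reported 0x62 vs actual 0x63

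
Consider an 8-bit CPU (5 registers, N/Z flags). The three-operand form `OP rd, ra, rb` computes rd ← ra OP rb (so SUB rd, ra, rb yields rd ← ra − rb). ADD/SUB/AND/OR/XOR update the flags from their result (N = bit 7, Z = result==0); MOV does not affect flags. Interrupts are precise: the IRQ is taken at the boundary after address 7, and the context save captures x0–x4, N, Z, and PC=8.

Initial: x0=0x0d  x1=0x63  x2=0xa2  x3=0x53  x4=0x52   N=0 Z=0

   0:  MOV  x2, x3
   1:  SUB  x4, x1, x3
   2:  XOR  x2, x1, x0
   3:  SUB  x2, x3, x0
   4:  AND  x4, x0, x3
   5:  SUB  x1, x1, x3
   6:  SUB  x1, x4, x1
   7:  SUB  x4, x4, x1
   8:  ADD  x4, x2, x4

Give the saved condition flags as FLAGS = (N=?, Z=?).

FLAGS = (N=0, Z=0)

after  0: x0=0x0d x1=0x63 x2=0x53 x3=0x53 x4=0x52  N=0 Z=0
after  1: x0=0x0d x1=0x63 x2=0x53 x3=0x53 x4=0x10  N=0 Z=0
after  2: x0=0x0d x1=0x63 x2=0x6e x3=0x53 x4=0x10  N=0 Z=0
after  3: x0=0x0d x1=0x63 x2=0x46 x3=0x53 x4=0x10  N=0 Z=0
after  4: x0=0x0d x1=0x63 x2=0x46 x3=0x53 x4=0x01  N=0 Z=0
after  5: x0=0x0d x1=0x10 x2=0x46 x3=0x53 x4=0x01  N=0 Z=0
after  6: x0=0x0d x1=0xf1 x2=0x46 x3=0x53 x4=0x01  N=1 Z=0
after  7: x0=0x0d x1=0xf1 x2=0x46 x3=0x53 x4=0x10  N=0 Z=0
-- IRQ taken; context saved, return-PC = 8 --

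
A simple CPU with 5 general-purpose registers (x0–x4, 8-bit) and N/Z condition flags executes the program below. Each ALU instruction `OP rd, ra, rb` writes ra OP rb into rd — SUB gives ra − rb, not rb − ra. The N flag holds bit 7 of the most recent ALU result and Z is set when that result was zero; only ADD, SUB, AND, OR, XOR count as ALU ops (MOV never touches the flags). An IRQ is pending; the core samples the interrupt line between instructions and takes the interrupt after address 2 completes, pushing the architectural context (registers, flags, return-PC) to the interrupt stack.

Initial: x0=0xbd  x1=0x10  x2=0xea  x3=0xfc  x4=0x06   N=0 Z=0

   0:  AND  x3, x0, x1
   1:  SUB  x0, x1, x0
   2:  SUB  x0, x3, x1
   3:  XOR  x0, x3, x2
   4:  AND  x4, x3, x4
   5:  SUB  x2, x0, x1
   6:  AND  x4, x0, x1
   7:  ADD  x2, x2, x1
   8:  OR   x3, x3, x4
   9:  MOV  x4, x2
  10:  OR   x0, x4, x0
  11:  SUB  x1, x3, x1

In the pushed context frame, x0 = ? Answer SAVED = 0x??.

SAVED = 0x00

after  0: x0=0xbd x1=0x10 x2=0xea x3=0x10 x4=0x06  N=0 Z=0
after  1: x0=0x53 x1=0x10 x2=0xea x3=0x10 x4=0x06  N=0 Z=0
after  2: x0=0x00 x1=0x10 x2=0xea x3=0x10 x4=0x06  N=0 Z=1
-- IRQ taken; context saved, return-PC = 3 --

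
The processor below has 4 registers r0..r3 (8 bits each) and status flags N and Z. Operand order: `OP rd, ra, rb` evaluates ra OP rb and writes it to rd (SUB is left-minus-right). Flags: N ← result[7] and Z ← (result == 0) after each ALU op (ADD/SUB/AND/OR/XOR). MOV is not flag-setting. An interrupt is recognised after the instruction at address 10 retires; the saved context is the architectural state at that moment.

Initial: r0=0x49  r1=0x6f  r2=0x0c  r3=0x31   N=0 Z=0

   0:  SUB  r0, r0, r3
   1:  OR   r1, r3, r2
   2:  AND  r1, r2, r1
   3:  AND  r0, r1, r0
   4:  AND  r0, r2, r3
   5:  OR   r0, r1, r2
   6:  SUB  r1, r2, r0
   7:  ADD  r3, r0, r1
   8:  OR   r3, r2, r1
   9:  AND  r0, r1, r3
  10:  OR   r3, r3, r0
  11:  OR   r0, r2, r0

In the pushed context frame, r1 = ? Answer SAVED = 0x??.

after  0: r0=0x18 r1=0x6f r2=0x0c r3=0x31  N=0 Z=0
after  1: r0=0x18 r1=0x3d r2=0x0c r3=0x31  N=0 Z=0
after  2: r0=0x18 r1=0x0c r2=0x0c r3=0x31  N=0 Z=0
after  3: r0=0x08 r1=0x0c r2=0x0c r3=0x31  N=0 Z=0
after  4: r0=0x00 r1=0x0c r2=0x0c r3=0x31  N=0 Z=1
after  5: r0=0x0c r1=0x0c r2=0x0c r3=0x31  N=0 Z=0
after  6: r0=0x0c r1=0x00 r2=0x0c r3=0x31  N=0 Z=1
after  7: r0=0x0c r1=0x00 r2=0x0c r3=0x0c  N=0 Z=0
after  8: r0=0x0c r1=0x00 r2=0x0c r3=0x0c  N=0 Z=0
after  9: r0=0x00 r1=0x00 r2=0x0c r3=0x0c  N=0 Z=1
after 10: r0=0x00 r1=0x00 r2=0x0c r3=0x0c  N=0 Z=0
-- IRQ taken; context saved, return-PC = 11 --

SAVED = 0x00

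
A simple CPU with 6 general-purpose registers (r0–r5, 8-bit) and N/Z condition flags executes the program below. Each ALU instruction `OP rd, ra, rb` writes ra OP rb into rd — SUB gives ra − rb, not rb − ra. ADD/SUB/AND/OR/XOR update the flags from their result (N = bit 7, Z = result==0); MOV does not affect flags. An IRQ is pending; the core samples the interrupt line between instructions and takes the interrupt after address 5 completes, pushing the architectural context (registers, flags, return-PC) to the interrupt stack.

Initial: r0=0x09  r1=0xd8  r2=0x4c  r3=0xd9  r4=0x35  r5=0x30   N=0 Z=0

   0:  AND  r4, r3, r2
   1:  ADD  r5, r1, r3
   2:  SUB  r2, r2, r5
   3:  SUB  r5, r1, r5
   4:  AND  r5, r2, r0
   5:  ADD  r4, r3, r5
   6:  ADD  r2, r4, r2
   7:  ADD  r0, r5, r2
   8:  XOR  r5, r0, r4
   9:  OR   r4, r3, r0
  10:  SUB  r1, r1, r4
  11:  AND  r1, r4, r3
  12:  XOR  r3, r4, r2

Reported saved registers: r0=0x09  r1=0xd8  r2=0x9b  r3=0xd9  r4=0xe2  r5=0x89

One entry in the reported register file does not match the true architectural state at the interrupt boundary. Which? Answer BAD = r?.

after  0: r0=0x09 r1=0xd8 r2=0x4c r3=0xd9 r4=0x48 r5=0x30  N=0 Z=0
after  1: r0=0x09 r1=0xd8 r2=0x4c r3=0xd9 r4=0x48 r5=0xb1  N=1 Z=0
after  2: r0=0x09 r1=0xd8 r2=0x9b r3=0xd9 r4=0x48 r5=0xb1  N=1 Z=0
after  3: r0=0x09 r1=0xd8 r2=0x9b r3=0xd9 r4=0x48 r5=0x27  N=0 Z=0
after  4: r0=0x09 r1=0xd8 r2=0x9b r3=0xd9 r4=0x48 r5=0x09  N=0 Z=0
after  5: r0=0x09 r1=0xd8 r2=0x9b r3=0xd9 r4=0xe2 r5=0x09  N=1 Z=0
-- IRQ taken; context saved, return-PC = 6 --
mismatch: r5: reported 0x89 vs actual 0x09

BAD = r5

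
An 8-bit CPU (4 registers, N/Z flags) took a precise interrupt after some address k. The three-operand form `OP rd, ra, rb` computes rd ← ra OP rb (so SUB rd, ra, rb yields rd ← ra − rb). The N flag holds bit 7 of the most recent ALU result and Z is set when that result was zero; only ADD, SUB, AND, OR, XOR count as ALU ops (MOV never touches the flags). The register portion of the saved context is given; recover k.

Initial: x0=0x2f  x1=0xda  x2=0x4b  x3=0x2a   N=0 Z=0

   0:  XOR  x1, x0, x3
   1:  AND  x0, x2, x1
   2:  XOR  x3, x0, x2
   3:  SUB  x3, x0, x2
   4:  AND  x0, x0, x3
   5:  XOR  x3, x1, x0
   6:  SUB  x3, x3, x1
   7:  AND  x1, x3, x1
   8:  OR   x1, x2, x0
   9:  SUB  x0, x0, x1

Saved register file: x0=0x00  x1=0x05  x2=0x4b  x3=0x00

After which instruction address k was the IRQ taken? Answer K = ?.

after  0: x0=0x2f x1=0x05 x2=0x4b x3=0x2a  N=0 Z=0
after  1: x0=0x01 x1=0x05 x2=0x4b x3=0x2a  N=0 Z=0
after  2: x0=0x01 x1=0x05 x2=0x4b x3=0x4a  N=0 Z=0
after  3: x0=0x01 x1=0x05 x2=0x4b x3=0xb6  N=1 Z=0
after  4: x0=0x00 x1=0x05 x2=0x4b x3=0xb6  N=0 Z=1
after  5: x0=0x00 x1=0x05 x2=0x4b x3=0x05  N=0 Z=0
after  6: x0=0x00 x1=0x05 x2=0x4b x3=0x00  N=0 Z=1
-- IRQ taken; context saved, return-PC = 7 --

K = 6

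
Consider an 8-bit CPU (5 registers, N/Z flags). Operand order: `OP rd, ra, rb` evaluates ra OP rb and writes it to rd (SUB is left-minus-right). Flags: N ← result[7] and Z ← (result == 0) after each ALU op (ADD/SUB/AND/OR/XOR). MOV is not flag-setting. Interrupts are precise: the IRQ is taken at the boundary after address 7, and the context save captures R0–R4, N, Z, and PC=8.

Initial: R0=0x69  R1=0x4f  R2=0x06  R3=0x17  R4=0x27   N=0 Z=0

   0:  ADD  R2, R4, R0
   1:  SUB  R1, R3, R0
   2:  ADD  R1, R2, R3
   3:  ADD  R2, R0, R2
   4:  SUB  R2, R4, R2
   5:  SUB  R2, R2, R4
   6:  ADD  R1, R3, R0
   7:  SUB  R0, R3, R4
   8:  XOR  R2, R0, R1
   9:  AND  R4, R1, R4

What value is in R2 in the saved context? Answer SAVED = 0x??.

SAVED = 0x07

after  0: R0=0x69 R1=0x4f R2=0x90 R3=0x17 R4=0x27  N=1 Z=0
after  1: R0=0x69 R1=0xae R2=0x90 R3=0x17 R4=0x27  N=1 Z=0
after  2: R0=0x69 R1=0xa7 R2=0x90 R3=0x17 R4=0x27  N=1 Z=0
after  3: R0=0x69 R1=0xa7 R2=0xf9 R3=0x17 R4=0x27  N=1 Z=0
after  4: R0=0x69 R1=0xa7 R2=0x2e R3=0x17 R4=0x27  N=0 Z=0
after  5: R0=0x69 R1=0xa7 R2=0x07 R3=0x17 R4=0x27  N=0 Z=0
after  6: R0=0x69 R1=0x80 R2=0x07 R3=0x17 R4=0x27  N=1 Z=0
after  7: R0=0xf0 R1=0x80 R2=0x07 R3=0x17 R4=0x27  N=1 Z=0
-- IRQ taken; context saved, return-PC = 8 --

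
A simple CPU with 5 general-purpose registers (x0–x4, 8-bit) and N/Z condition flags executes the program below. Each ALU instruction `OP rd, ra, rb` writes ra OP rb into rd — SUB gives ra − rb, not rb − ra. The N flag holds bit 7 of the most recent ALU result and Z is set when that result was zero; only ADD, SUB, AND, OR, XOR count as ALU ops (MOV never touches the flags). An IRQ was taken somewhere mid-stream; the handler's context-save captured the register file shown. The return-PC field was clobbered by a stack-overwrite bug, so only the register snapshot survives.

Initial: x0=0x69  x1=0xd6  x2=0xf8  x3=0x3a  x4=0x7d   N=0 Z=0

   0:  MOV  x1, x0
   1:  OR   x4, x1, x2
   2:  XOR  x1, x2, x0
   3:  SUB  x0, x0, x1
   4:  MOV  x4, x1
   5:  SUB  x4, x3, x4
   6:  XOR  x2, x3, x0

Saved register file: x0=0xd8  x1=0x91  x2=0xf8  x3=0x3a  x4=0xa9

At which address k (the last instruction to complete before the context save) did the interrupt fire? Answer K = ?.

K = 5

after  0: x0=0x69 x1=0x69 x2=0xf8 x3=0x3a x4=0x7d  N=0 Z=0
after  1: x0=0x69 x1=0x69 x2=0xf8 x3=0x3a x4=0xf9  N=1 Z=0
after  2: x0=0x69 x1=0x91 x2=0xf8 x3=0x3a x4=0xf9  N=1 Z=0
after  3: x0=0xd8 x1=0x91 x2=0xf8 x3=0x3a x4=0xf9  N=1 Z=0
after  4: x0=0xd8 x1=0x91 x2=0xf8 x3=0x3a x4=0x91  N=1 Z=0
after  5: x0=0xd8 x1=0x91 x2=0xf8 x3=0x3a x4=0xa9  N=1 Z=0
-- IRQ taken; context saved, return-PC = 6 --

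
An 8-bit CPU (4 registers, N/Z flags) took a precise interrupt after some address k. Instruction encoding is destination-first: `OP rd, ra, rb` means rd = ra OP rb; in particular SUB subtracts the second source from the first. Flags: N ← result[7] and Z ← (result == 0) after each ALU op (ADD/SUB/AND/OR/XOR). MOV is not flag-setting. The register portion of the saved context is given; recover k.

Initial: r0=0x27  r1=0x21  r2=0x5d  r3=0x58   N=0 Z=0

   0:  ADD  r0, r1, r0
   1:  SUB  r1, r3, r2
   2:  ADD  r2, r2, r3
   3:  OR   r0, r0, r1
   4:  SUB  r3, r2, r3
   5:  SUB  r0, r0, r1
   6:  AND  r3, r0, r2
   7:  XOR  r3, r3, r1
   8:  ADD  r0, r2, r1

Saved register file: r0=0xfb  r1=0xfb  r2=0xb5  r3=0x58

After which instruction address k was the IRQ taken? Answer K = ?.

K = 3

after  0: r0=0x48 r1=0x21 r2=0x5d r3=0x58  N=0 Z=0
after  1: r0=0x48 r1=0xfb r2=0x5d r3=0x58  N=1 Z=0
after  2: r0=0x48 r1=0xfb r2=0xb5 r3=0x58  N=1 Z=0
after  3: r0=0xfb r1=0xfb r2=0xb5 r3=0x58  N=1 Z=0
-- IRQ taken; context saved, return-PC = 4 --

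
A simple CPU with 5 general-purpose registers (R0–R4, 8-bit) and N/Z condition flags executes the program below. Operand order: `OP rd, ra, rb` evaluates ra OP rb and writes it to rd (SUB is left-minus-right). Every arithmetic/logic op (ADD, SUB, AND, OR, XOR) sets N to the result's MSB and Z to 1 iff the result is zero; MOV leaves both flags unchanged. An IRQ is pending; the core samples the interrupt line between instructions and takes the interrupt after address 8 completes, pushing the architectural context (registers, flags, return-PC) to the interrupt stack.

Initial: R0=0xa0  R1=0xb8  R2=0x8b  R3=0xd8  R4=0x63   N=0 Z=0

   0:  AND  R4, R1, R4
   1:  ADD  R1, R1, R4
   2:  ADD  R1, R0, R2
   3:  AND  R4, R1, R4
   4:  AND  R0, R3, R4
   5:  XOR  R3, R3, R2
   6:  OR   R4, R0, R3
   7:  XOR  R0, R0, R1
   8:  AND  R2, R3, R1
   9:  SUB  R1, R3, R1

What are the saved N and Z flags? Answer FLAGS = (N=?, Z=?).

after  0: R0=0xa0 R1=0xb8 R2=0x8b R3=0xd8 R4=0x20  N=0 Z=0
after  1: R0=0xa0 R1=0xd8 R2=0x8b R3=0xd8 R4=0x20  N=1 Z=0
after  2: R0=0xa0 R1=0x2b R2=0x8b R3=0xd8 R4=0x20  N=0 Z=0
after  3: R0=0xa0 R1=0x2b R2=0x8b R3=0xd8 R4=0x20  N=0 Z=0
after  4: R0=0x00 R1=0x2b R2=0x8b R3=0xd8 R4=0x20  N=0 Z=1
after  5: R0=0x00 R1=0x2b R2=0x8b R3=0x53 R4=0x20  N=0 Z=0
after  6: R0=0x00 R1=0x2b R2=0x8b R3=0x53 R4=0x53  N=0 Z=0
after  7: R0=0x2b R1=0x2b R2=0x8b R3=0x53 R4=0x53  N=0 Z=0
after  8: R0=0x2b R1=0x2b R2=0x03 R3=0x53 R4=0x53  N=0 Z=0
-- IRQ taken; context saved, return-PC = 9 --

FLAGS = (N=0, Z=0)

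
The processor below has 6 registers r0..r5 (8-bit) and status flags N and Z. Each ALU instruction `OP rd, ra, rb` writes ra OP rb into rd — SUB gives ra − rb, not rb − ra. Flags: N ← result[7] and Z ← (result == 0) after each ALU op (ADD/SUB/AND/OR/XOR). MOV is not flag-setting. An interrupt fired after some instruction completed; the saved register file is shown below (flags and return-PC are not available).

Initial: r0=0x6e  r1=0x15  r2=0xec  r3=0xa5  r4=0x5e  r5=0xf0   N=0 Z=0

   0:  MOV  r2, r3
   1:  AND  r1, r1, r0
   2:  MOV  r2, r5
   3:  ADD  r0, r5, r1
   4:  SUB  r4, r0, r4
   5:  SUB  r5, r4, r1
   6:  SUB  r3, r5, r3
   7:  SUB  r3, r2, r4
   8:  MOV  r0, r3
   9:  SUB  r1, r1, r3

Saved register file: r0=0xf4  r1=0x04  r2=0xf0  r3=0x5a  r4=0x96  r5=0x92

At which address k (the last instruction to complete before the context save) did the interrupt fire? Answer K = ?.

K = 7

after  0: r0=0x6e r1=0x15 r2=0xa5 r3=0xa5 r4=0x5e r5=0xf0  N=0 Z=0
after  1: r0=0x6e r1=0x04 r2=0xa5 r3=0xa5 r4=0x5e r5=0xf0  N=0 Z=0
after  2: r0=0x6e r1=0x04 r2=0xf0 r3=0xa5 r4=0x5e r5=0xf0  N=0 Z=0
after  3: r0=0xf4 r1=0x04 r2=0xf0 r3=0xa5 r4=0x5e r5=0xf0  N=1 Z=0
after  4: r0=0xf4 r1=0x04 r2=0xf0 r3=0xa5 r4=0x96 r5=0xf0  N=1 Z=0
after  5: r0=0xf4 r1=0x04 r2=0xf0 r3=0xa5 r4=0x96 r5=0x92  N=1 Z=0
after  6: r0=0xf4 r1=0x04 r2=0xf0 r3=0xed r4=0x96 r5=0x92  N=1 Z=0
after  7: r0=0xf4 r1=0x04 r2=0xf0 r3=0x5a r4=0x96 r5=0x92  N=0 Z=0
-- IRQ taken; context saved, return-PC = 8 --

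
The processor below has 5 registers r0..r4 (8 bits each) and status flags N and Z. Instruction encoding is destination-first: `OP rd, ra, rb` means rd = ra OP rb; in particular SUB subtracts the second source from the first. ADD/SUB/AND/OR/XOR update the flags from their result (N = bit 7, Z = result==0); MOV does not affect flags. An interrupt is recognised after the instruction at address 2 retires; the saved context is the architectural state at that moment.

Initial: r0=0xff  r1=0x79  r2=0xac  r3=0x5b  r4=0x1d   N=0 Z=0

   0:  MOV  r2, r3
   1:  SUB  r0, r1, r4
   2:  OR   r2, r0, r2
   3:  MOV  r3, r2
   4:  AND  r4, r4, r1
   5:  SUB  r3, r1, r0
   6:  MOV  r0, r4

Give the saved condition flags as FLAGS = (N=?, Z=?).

FLAGS = (N=0, Z=0)

after  0: r0=0xff r1=0x79 r2=0x5b r3=0x5b r4=0x1d  N=0 Z=0
after  1: r0=0x5c r1=0x79 r2=0x5b r3=0x5b r4=0x1d  N=0 Z=0
after  2: r0=0x5c r1=0x79 r2=0x5f r3=0x5b r4=0x1d  N=0 Z=0
-- IRQ taken; context saved, return-PC = 3 --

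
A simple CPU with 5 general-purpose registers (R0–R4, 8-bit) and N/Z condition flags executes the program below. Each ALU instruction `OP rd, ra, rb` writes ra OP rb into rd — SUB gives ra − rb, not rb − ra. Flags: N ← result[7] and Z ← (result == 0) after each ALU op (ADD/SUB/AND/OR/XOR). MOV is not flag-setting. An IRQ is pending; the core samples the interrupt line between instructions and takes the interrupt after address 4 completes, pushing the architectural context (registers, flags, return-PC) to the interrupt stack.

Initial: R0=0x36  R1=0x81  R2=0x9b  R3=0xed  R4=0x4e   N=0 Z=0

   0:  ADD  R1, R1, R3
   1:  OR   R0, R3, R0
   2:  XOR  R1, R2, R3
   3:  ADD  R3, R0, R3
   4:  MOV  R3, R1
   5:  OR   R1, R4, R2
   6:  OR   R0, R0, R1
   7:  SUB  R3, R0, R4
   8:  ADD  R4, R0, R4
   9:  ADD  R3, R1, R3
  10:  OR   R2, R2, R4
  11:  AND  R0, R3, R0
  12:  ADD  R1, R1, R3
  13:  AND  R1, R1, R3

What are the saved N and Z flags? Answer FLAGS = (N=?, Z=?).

FLAGS = (N=1, Z=0)

after  0: R0=0x36 R1=0x6e R2=0x9b R3=0xed R4=0x4e  N=0 Z=0
after  1: R0=0xff R1=0x6e R2=0x9b R3=0xed R4=0x4e  N=1 Z=0
after  2: R0=0xff R1=0x76 R2=0x9b R3=0xed R4=0x4e  N=0 Z=0
after  3: R0=0xff R1=0x76 R2=0x9b R3=0xec R4=0x4e  N=1 Z=0
after  4: R0=0xff R1=0x76 R2=0x9b R3=0x76 R4=0x4e  N=1 Z=0
-- IRQ taken; context saved, return-PC = 5 --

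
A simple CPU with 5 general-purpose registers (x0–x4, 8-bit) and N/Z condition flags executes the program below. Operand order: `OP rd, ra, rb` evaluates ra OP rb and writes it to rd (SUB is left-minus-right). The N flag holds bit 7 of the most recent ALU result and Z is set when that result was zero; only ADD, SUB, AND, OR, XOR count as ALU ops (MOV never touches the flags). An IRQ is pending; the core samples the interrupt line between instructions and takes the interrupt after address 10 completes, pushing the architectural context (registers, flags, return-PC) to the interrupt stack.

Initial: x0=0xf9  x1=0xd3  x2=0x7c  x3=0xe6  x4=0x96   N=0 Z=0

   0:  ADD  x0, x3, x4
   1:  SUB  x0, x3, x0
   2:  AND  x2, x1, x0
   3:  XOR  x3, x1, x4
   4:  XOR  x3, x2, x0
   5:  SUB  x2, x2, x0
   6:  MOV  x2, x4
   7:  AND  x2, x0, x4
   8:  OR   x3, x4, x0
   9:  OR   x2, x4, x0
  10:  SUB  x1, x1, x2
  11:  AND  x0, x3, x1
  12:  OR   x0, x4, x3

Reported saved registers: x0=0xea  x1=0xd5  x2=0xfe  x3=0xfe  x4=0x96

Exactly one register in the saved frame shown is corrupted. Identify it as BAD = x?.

after  0: x0=0x7c x1=0xd3 x2=0x7c x3=0xe6 x4=0x96  N=0 Z=0
after  1: x0=0x6a x1=0xd3 x2=0x7c x3=0xe6 x4=0x96  N=0 Z=0
after  2: x0=0x6a x1=0xd3 x2=0x42 x3=0xe6 x4=0x96  N=0 Z=0
after  3: x0=0x6a x1=0xd3 x2=0x42 x3=0x45 x4=0x96  N=0 Z=0
after  4: x0=0x6a x1=0xd3 x2=0x42 x3=0x28 x4=0x96  N=0 Z=0
after  5: x0=0x6a x1=0xd3 x2=0xd8 x3=0x28 x4=0x96  N=1 Z=0
after  6: x0=0x6a x1=0xd3 x2=0x96 x3=0x28 x4=0x96  N=1 Z=0
after  7: x0=0x6a x1=0xd3 x2=0x02 x3=0x28 x4=0x96  N=0 Z=0
after  8: x0=0x6a x1=0xd3 x2=0x02 x3=0xfe x4=0x96  N=1 Z=0
after  9: x0=0x6a x1=0xd3 x2=0xfe x3=0xfe x4=0x96  N=1 Z=0
after 10: x0=0x6a x1=0xd5 x2=0xfe x3=0xfe x4=0x96  N=1 Z=0
-- IRQ taken; context saved, return-PC = 11 --
mismatch: x0: reported 0xea vs actual 0x6a

BAD = x0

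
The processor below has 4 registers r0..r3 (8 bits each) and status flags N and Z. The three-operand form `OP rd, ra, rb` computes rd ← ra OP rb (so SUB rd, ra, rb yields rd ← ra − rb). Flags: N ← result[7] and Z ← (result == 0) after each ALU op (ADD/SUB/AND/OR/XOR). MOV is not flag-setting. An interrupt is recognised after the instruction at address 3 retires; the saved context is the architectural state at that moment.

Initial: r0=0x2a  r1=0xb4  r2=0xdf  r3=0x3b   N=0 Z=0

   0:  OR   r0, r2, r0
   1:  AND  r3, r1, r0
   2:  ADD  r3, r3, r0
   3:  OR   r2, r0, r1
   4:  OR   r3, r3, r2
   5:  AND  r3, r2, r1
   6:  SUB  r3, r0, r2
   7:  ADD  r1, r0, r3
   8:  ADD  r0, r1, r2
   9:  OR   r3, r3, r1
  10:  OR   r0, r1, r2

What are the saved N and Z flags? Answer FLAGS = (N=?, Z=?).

FLAGS = (N=1, Z=0)

after  0: r0=0xff r1=0xb4 r2=0xdf r3=0x3b  N=1 Z=0
after  1: r0=0xff r1=0xb4 r2=0xdf r3=0xb4  N=1 Z=0
after  2: r0=0xff r1=0xb4 r2=0xdf r3=0xb3  N=1 Z=0
after  3: r0=0xff r1=0xb4 r2=0xff r3=0xb3  N=1 Z=0
-- IRQ taken; context saved, return-PC = 4 --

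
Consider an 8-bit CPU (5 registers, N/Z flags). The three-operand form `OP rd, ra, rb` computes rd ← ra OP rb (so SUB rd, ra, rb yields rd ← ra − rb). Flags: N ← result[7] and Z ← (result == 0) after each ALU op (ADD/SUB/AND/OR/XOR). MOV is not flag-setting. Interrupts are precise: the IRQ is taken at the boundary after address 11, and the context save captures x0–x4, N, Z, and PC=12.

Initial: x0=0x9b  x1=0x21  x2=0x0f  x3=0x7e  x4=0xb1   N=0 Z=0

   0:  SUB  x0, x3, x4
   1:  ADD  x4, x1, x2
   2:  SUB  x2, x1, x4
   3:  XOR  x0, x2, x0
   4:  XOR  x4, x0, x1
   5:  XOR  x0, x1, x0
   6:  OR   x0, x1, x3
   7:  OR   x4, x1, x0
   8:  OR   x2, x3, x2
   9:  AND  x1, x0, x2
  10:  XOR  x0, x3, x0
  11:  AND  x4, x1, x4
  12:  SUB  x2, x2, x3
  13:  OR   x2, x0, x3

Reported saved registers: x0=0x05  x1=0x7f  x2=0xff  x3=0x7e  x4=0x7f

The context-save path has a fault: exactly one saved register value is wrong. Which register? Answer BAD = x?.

BAD = x0

after  0: x0=0xcd x1=0x21 x2=0x0f x3=0x7e x4=0xb1  N=1 Z=0
after  1: x0=0xcd x1=0x21 x2=0x0f x3=0x7e x4=0x30  N=0 Z=0
after  2: x0=0xcd x1=0x21 x2=0xf1 x3=0x7e x4=0x30  N=1 Z=0
after  3: x0=0x3c x1=0x21 x2=0xf1 x3=0x7e x4=0x30  N=0 Z=0
after  4: x0=0x3c x1=0x21 x2=0xf1 x3=0x7e x4=0x1d  N=0 Z=0
after  5: x0=0x1d x1=0x21 x2=0xf1 x3=0x7e x4=0x1d  N=0 Z=0
after  6: x0=0x7f x1=0x21 x2=0xf1 x3=0x7e x4=0x1d  N=0 Z=0
after  7: x0=0x7f x1=0x21 x2=0xf1 x3=0x7e x4=0x7f  N=0 Z=0
after  8: x0=0x7f x1=0x21 x2=0xff x3=0x7e x4=0x7f  N=1 Z=0
after  9: x0=0x7f x1=0x7f x2=0xff x3=0x7e x4=0x7f  N=0 Z=0
after 10: x0=0x01 x1=0x7f x2=0xff x3=0x7e x4=0x7f  N=0 Z=0
after 11: x0=0x01 x1=0x7f x2=0xff x3=0x7e x4=0x7f  N=0 Z=0
-- IRQ taken; context saved, return-PC = 12 --
mismatch: x0: reported 0x05 vs actual 0x01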